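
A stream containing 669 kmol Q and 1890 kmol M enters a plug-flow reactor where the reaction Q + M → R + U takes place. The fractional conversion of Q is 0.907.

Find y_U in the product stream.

0.237

Q reacted = 0.907 × 669 = 606.8 kmol; ν_Q = −1, so ξ = 606.8/1 = 606.8 kmol.
Outlet amounts (n = n₀ + ν ξ):
  Q: 669 − 1(606.8) = 62.22
  M: 1890 − 1(606.8) = 1283
  R: 0 + 1(606.8) = 606.8
  U: 0 + 1(606.8) = 606.8
Total out = 2559 kmol; y_U = 606.8 / 2559 = 0.2371.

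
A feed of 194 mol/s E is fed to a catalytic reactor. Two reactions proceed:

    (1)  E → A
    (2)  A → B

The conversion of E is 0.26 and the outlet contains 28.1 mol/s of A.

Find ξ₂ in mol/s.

ξ₂ = 22.3 mol/s

Conversion of E: E consumed = 1ξ₁ = 0.26 × 194 → ξ₁ = 50.44 mol/s.
A balance: n_A = 0 + 1ξ₁ − 1ξ₂ = 28.1 → ξ₂ = (1·50.44 − 28.1)/1 = 22.34 mol/s.
Outlet amounts (n = n₀ + Σ ν·ξ):
  E: 194 − 1(50.44) = 143.6
  A: 0 + 1(50.44) − 1(22.34) = 28.1
  B: 0 + 1(22.34) = 22.34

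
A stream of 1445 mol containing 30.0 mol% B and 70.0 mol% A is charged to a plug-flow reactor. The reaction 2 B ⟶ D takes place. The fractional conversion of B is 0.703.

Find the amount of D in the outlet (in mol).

152 mol

B reacted = 0.703 × 433.5 = 304.8 mol; ν_B = −2, so ξ = 304.8/2 = 152.4 mol.
Outlet amounts (n = n₀ + ν ξ):
  B: 433.5 − 2(152.4) = 128.7
  D: 0 + 1(152.4) = 152.4
  A: 1012 (inert)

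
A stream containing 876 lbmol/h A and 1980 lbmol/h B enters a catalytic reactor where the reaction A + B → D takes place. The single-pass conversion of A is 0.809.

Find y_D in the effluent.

A reacted = 0.809 × 876 = 708.7 lbmol/h; ν_A = −1, so ξ = 708.7/1 = 708.7 lbmol/h.
Outlet amounts (n = n₀ + ν ξ):
  A: 876 − 1(708.7) = 167.3
  B: 1980 − 1(708.7) = 1271
  D: 0 + 1(708.7) = 708.7
Total out = 2147 lbmol/h; y_D = 708.7 / 2147 = 0.33.

0.33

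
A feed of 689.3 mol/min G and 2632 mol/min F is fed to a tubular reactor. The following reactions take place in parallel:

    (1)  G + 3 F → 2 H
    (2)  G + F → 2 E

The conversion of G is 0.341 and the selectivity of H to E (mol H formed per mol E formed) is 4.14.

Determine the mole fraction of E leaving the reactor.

Conversion of G: G consumed = 0.341 × 689.3 = 235.1 mol/min = 1ξ₁ + 1ξ₂.
Selectivity: 2ξ₁ / (2ξ₂) = 4.14 → ξ₁ = 4.14 ξ₂.
Substitute: (1·4.14 + 1) ξ₂ = 235.1 → ξ₂ = 45.73 mol/min, ξ₁ = 189.3 mol/min.
Outlet amounts (n = n₀ + Σ ν·ξ):
  G: 689.3 − 1(189.3) − 1(45.73) = 454.2
  F: 2632 − 3(189.3) − 1(45.73) = 2018
  H: 0 + 2(189.3) = 378.6
  E: 0 + 2(45.73) = 91.46
Total out = 2943 mol/min; y_E = 91.46 / 2943 = 0.03108.

0.0311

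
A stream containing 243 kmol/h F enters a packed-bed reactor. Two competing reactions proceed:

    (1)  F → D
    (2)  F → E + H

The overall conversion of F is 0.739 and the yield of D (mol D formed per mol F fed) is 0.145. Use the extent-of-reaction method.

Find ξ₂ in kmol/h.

ξ₂ = 144 kmol/h

Yield of D: 1ξ₁ / 243 = 0.145 → ξ₁ = 35.23 kmol/h.
Conversion of F: 1ξ₁ + 1ξ₂ = 0.739 × 243 = 179.6 → ξ₂ = 144.3 kmol/h.
Outlet amounts (n = n₀ + Σ ν·ξ):
  F: 243 − 1(35.23) − 1(144.3) = 63.42
  D: 0 + 1(35.23) = 35.23
  E: 0 + 1(144.3) = 144.3
  H: 0 + 1(144.3) = 144.3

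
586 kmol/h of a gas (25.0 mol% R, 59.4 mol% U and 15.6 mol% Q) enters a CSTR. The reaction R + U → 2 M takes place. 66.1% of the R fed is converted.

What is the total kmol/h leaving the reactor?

586 kmol/h

R reacted = 0.661 × 146.5 = 96.84 kmol/h; ν_R = −1, so ξ = 96.84/1 = 96.84 kmol/h.
Outlet amounts (n = n₀ + ν ξ):
  R: 146.5 − 1(96.84) = 49.66
  U: 348.1 − 1(96.84) = 251.2
  M: 0 + 2(96.84) = 193.7
  Q: 91.42 (inert)
Total out = 49.66 + 251.2 + 193.7 + 91.42 = 586 kmol/h.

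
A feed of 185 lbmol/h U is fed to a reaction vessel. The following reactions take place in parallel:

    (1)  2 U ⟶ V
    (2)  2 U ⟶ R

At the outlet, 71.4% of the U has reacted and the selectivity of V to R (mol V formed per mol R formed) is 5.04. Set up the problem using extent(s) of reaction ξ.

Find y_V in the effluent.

Conversion of U: U consumed = 0.714 × 185 = 132.1 lbmol/h = 2ξ₁ + 2ξ₂.
Selectivity: 1ξ₁ / (1ξ₂) = 5.04 → ξ₁ = 5.04 ξ₂.
Substitute: (2·5.04 + 2) ξ₂ = 132.1 → ξ₂ = 10.93 lbmol/h, ξ₁ = 55.11 lbmol/h.
Outlet amounts (n = n₀ + Σ ν·ξ):
  U: 185 − 2(55.11) − 2(10.93) = 52.91
  V: 0 + 1(55.11) = 55.11
  R: 0 + 1(10.93) = 10.93
Total out = 119 lbmol/h; y_V = 55.11 / 119 = 0.4633.

0.463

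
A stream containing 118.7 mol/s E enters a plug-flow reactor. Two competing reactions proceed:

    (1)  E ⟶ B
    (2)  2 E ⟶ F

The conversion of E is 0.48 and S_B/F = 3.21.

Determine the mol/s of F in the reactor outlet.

Conversion of E: E consumed = 0.48 × 118.7 = 56.98 mol/s = 1ξ₁ + 2ξ₂.
Selectivity: 1ξ₁ / (1ξ₂) = 3.21 → ξ₁ = 3.21 ξ₂.
Substitute: (1·3.21 + 2) ξ₂ = 56.98 → ξ₂ = 10.94 mol/s, ξ₁ = 35.1 mol/s.
Outlet amounts (n = n₀ + Σ ν·ξ):
  E: 118.7 − 1(35.1) − 2(10.94) = 61.72
  B: 0 + 1(35.1) = 35.1
  F: 0 + 1(10.94) = 10.94

10.9 mol/s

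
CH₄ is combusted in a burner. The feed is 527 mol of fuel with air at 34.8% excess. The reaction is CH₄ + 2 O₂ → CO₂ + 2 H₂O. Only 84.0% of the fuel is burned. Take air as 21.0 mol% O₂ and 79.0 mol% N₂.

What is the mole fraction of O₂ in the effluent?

0.0734

Stoichiometric O₂ = 2 × 527 = 1054 mol; O₂ fed = 1054 × 1.348 = 1421 mol.
N₂ fed = 1421 × 79/21 = 5345 mol.
Fuel reacted = 0.84 × 527 → ξ = 442.7 mol.
Outlet (n = n₀ + ν ξ):
  CH₄: 527 − 1(442.7) = 84.32
  O₂: 1421 − 2(442.7) = 535.4
  N₂: 5345 (inert)
  CO₂: 0 + 1(442.7) = 442.7
  H₂O: 0 + 2(442.7) = 885.4
Total out = 7293 mol; y_O₂ = 535.4 / 7293 = 0.07342.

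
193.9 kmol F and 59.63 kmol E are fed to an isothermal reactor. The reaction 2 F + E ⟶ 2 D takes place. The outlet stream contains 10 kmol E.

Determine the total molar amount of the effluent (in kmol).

204 kmol

For E: n = n₀ − 1ξ → 10 = 59.63 − 1ξ, giving ξ = 49.63 kmol.
Outlet amounts (n = n₀ + ν ξ):
  F: 193.9 − 2(49.63) = 94.64
  E: 59.63 − 1(49.63) = 10
  D: 0 + 2(49.63) = 99.26
Total out = 94.64 + 10 + 99.26 = 203.9 kmol.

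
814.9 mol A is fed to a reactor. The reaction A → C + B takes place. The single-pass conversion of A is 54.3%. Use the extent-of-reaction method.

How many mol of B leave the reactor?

A reacted = 0.543 × 814.9 = 442.5 mol; ν_A = −1, so ξ = 442.5/1 = 442.5 mol.
Outlet amounts (n = n₀ + ν ξ):
  A: 814.9 − 1(442.5) = 372.4
  C: 0 + 1(442.5) = 442.5
  B: 0 + 1(442.5) = 442.5

442 mol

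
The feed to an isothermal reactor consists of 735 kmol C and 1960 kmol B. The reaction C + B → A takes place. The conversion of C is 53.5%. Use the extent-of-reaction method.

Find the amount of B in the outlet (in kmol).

C reacted = 0.535 × 735 = 393.2 kmol; ν_C = −1, so ξ = 393.2/1 = 393.2 kmol.
Outlet amounts (n = n₀ + ν ξ):
  C: 735 − 1(393.2) = 341.8
  B: 1960 − 1(393.2) = 1567
  A: 0 + 1(393.2) = 393.2

1570 kmol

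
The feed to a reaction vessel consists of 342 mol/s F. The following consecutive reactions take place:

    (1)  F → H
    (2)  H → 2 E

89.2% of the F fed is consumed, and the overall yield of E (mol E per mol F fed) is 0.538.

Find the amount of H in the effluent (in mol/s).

Conversion of F: F consumed = 1ξ₁ = 0.892 × 342 → ξ₁ = 305.1 mol/s.
Yield of E: 2ξ₂ / 342 = 0.538 → ξ₂ = 92 mol/s.
Outlet amounts (n = n₀ + Σ ν·ξ):
  F: 342 − 1(305.1) = 36.94
  H: 0 + 1(305.1) − 1(92) = 213.1
  E: 0 + 2(92) = 184

213 mol/s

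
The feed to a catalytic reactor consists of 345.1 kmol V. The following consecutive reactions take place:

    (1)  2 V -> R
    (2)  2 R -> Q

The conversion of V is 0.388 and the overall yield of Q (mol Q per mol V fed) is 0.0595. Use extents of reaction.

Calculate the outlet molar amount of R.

25.9 kmol

Conversion of V: V consumed = 2ξ₁ = 0.388 × 345.1 → ξ₁ = 66.95 kmol.
Yield of Q: 1ξ₂ / 345.1 = 0.0595 → ξ₂ = 20.53 kmol.
Outlet amounts (n = n₀ + Σ ν·ξ):
  V: 345.1 − 2(66.95) = 211.2
  R: 0 + 1(66.95) − 2(20.53) = 25.88
  Q: 0 + 1(20.53) = 20.53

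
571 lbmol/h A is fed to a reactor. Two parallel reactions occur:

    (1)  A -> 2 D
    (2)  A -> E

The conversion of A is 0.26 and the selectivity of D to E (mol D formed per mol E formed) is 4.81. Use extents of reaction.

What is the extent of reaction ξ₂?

ξ₂ = 43.6 lbmol/h

Conversion of A: A consumed = 0.26 × 571 = 148.5 lbmol/h = 1ξ₁ + 1ξ₂.
Selectivity: 2ξ₁ / (1ξ₂) = 4.81 → ξ₁ = 2.405 ξ₂.
Substitute: (1·2.405 + 1) ξ₂ = 148.5 → ξ₂ = 43.6 lbmol/h, ξ₁ = 104.9 lbmol/h.
Outlet amounts (n = n₀ + Σ ν·ξ):
  A: 571 − 1(104.9) − 1(43.6) = 422.5
  D: 0 + 2(104.9) = 209.7
  E: 0 + 1(43.6) = 43.6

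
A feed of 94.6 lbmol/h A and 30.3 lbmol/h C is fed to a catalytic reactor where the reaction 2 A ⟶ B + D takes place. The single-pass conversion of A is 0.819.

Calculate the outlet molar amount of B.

A reacted = 0.819 × 94.6 = 77.48 lbmol/h; ν_A = −2, so ξ = 77.48/2 = 38.74 lbmol/h.
Outlet amounts (n = n₀ + ν ξ):
  A: 94.6 − 2(38.74) = 17.12
  B: 0 + 1(38.74) = 38.74
  D: 0 + 1(38.74) = 38.74
  C: 30.3 (inert)

38.7 lbmol/h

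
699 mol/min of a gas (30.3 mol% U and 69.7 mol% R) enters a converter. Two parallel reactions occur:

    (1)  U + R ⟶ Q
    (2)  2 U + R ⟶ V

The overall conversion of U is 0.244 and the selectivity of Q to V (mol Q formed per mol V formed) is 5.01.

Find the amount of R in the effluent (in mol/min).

443 mol/min

Conversion of U: U consumed = 0.244 × 211.8 = 51.68 mol/min = 1ξ₁ + 2ξ₂.
Selectivity: 1ξ₁ / (1ξ₂) = 5.01 → ξ₁ = 5.01 ξ₂.
Substitute: (1·5.01 + 2) ξ₂ = 51.68 → ξ₂ = 7.372 mol/min, ξ₁ = 36.93 mol/min.
Outlet amounts (n = n₀ + Σ ν·ξ):
  U: 211.8 − 1(36.93) − 2(7.372) = 160.1
  R: 487.2 − 1(36.93) − 1(7.372) = 442.9
  Q: 0 + 1(36.93) = 36.93
  V: 0 + 1(7.372) = 7.372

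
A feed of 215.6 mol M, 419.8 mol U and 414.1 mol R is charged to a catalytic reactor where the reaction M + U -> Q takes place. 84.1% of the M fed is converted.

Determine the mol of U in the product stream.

M reacted = 0.841 × 215.6 = 181.3 mol; ν_M = −1, so ξ = 181.3/1 = 181.3 mol.
Outlet amounts (n = n₀ + ν ξ):
  M: 215.6 − 1(181.3) = 34.28
  U: 419.8 − 1(181.3) = 238.5
  Q: 0 + 1(181.3) = 181.3
  R: 414.1 (inert)

238 mol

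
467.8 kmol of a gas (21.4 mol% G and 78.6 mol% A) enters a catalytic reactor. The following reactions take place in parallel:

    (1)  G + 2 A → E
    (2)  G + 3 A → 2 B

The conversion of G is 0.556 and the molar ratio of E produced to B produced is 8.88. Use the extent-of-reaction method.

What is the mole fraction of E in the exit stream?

0.148

Conversion of G: G consumed = 0.556 × 100.1 = 55.66 kmol = 1ξ₁ + 1ξ₂.
Selectivity: 1ξ₁ / (2ξ₂) = 8.88 → ξ₁ = 17.76 ξ₂.
Substitute: (1·17.76 + 1) ξ₂ = 55.66 → ξ₂ = 2.967 kmol, ξ₁ = 52.69 kmol.
Outlet amounts (n = n₀ + Σ ν·ξ):
  G: 100.1 − 1(52.69) − 1(2.967) = 44.45
  A: 367.7 − 2(52.69) − 3(2.967) = 253.4
  E: 0 + 1(52.69) = 52.69
  B: 0 + 2(2.967) = 5.934
Total out = 356.5 kmol; y_E = 52.69 / 356.5 = 0.1478.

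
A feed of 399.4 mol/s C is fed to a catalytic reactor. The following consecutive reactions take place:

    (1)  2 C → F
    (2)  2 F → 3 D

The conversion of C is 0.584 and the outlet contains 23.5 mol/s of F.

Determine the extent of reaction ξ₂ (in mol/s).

ξ₂ = 46.6 mol/s

Conversion of C: C consumed = 2ξ₁ = 0.584 × 399.4 → ξ₁ = 116.6 mol/s.
F balance: n_F = 0 + 1ξ₁ − 2ξ₂ = 23.5 → ξ₂ = (1·116.6 − 23.5)/2 = 46.56 mol/s.
Outlet amounts (n = n₀ + Σ ν·ξ):
  C: 399.4 − 2(116.6) = 166.2
  F: 0 + 1(116.6) − 2(46.56) = 23.5
  D: 0 + 3(46.56) = 139.7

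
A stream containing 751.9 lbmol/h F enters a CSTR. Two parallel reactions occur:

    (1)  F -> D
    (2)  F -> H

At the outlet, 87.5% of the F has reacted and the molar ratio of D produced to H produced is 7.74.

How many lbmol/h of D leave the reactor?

583 lbmol/h

Conversion of F: F consumed = 0.875 × 751.9 = 657.9 lbmol/h = 1ξ₁ + 1ξ₂.
Selectivity: 1ξ₁ / (1ξ₂) = 7.74 → ξ₁ = 7.74 ξ₂.
Substitute: (1·7.74 + 1) ξ₂ = 657.9 → ξ₂ = 75.28 lbmol/h, ξ₁ = 582.6 lbmol/h.
Outlet amounts (n = n₀ + Σ ν·ξ):
  F: 751.9 − 1(582.6) − 1(75.28) = 93.99
  D: 0 + 1(582.6) = 582.6
  H: 0 + 1(75.28) = 75.28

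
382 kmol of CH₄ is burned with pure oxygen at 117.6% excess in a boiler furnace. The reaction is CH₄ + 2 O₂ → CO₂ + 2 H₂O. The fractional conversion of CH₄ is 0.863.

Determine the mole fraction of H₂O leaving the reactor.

Stoichiometric O₂ = 2 × 382 = 764 kmol; O₂ fed = 764 × 2.176 = 1662 kmol.
Fuel reacted = 0.863 × 382 → ξ = 329.7 kmol.
Outlet (n = n₀ + ν ξ):
  CH₄: 382 − 1(329.7) = 52.33
  O₂: 1662 − 2(329.7) = 1003
  CO₂: 0 + 1(329.7) = 329.7
  H₂O: 0 + 2(329.7) = 659.3
Total out = 2044 kmol; y_H₂O = 659.3 / 2044 = 0.3225.

0.322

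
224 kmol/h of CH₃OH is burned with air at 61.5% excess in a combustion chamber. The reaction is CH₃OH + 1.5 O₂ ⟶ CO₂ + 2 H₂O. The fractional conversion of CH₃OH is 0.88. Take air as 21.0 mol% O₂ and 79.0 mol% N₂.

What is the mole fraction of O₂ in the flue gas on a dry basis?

Stoichiometric O₂ = 1.5 × 224 = 336 kmol/h; O₂ fed = 336 × 1.615 = 542.6 kmol/h.
N₂ fed = 542.6 × 79/21 = 2041 kmol/h.
Fuel reacted = 0.88 × 224 → ξ = 197.1 kmol/h.
Outlet (n = n₀ + ν ξ):
  CH₃OH: 224 − 1(197.1) = 26.88
  O₂: 542.6 − 1.5(197.1) = 247
  N₂: 2041 (inert)
  CO₂: 0 + 1(197.1) = 197.1
  H₂O: 0 + 2(197.1) = 394.2
Dry total = 2512 kmol/h; y_O₂ (dry) = 247 / 2512 = 0.0983.

0.0983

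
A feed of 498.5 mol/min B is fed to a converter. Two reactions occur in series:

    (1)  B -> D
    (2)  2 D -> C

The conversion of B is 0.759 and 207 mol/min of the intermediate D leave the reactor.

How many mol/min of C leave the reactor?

Conversion of B: B consumed = 1ξ₁ = 0.759 × 498.5 → ξ₁ = 378.4 mol/min.
D balance: n_D = 0 + 1ξ₁ − 2ξ₂ = 207 → ξ₂ = (1·378.4 − 207)/2 = 85.68 mol/min.
Outlet amounts (n = n₀ + Σ ν·ξ):
  B: 498.5 − 1(378.4) = 120.1
  D: 0 + 1(378.4) − 2(85.68) = 207
  C: 0 + 1(85.68) = 85.68

85.7 mol/min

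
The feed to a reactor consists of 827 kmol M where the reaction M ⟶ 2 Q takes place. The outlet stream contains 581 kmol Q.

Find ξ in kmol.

ξ = 290 kmol

For Q: n = n₀ + 2ξ → 581 = 0 + 2ξ, giving ξ = 290.5 kmol.
Outlet amounts (n = n₀ + ν ξ):
  M: 827 − 1(290.5) = 536.5
  Q: 0 + 2(290.5) = 581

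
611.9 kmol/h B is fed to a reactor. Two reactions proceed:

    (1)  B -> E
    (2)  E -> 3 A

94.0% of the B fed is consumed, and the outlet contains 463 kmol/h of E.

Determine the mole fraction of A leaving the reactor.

0.402

Conversion of B: B consumed = 1ξ₁ = 0.94 × 611.9 → ξ₁ = 575.2 kmol/h.
E balance: n_E = 0 + 1ξ₁ − 1ξ₂ = 463 → ξ₂ = (1·575.2 − 463)/1 = 112.2 kmol/h.
Outlet amounts (n = n₀ + Σ ν·ξ):
  B: 611.9 − 1(575.2) = 36.71
  E: 0 + 1(575.2) − 1(112.2) = 463
  A: 0 + 3(112.2) = 336.6
Total out = 836.3 kmol/h; y_A = 336.6 / 836.3 = 0.4025.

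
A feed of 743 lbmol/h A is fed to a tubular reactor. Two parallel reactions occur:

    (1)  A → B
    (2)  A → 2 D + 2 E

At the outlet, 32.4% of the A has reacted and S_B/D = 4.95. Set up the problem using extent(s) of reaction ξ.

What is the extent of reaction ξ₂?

Conversion of A: A consumed = 0.324 × 743 = 240.7 lbmol/h = 1ξ₁ + 1ξ₂.
Selectivity: 1ξ₁ / (2ξ₂) = 4.95 → ξ₁ = 9.9 ξ₂.
Substitute: (1·9.9 + 1) ξ₂ = 240.7 → ξ₂ = 22.09 lbmol/h, ξ₁ = 218.6 lbmol/h.
Outlet amounts (n = n₀ + Σ ν·ξ):
  A: 743 − 1(218.6) − 1(22.09) = 502.3
  B: 0 + 1(218.6) = 218.6
  D: 0 + 2(22.09) = 44.17
  E: 0 + 2(22.09) = 44.17

ξ₂ = 22.1 lbmol/h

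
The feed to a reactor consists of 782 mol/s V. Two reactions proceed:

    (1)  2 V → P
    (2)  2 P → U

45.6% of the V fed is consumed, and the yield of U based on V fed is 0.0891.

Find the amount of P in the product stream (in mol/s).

38.9 mol/s

Conversion of V: V consumed = 2ξ₁ = 0.456 × 782 → ξ₁ = 178.3 mol/s.
Yield of U: 1ξ₂ / 782 = 0.0891 → ξ₂ = 69.68 mol/s.
Outlet amounts (n = n₀ + Σ ν·ξ):
  V: 782 − 2(178.3) = 425.4
  P: 0 + 1(178.3) − 2(69.68) = 38.94
  U: 0 + 1(69.68) = 69.68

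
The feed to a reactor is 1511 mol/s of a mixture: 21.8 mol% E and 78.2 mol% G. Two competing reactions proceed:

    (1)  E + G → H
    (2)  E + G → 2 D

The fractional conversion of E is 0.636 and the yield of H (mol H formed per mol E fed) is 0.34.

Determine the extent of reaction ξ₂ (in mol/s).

ξ₂ = 97.5 mol/s

Yield of H: 1ξ₁ / 329.4 = 0.34 → ξ₁ = 112 mol/s.
Conversion of E: 1ξ₁ + 1ξ₂ = 0.636 × 329.4 = 209.5 → ξ₂ = 97.5 mol/s.
Outlet amounts (n = n₀ + Σ ν·ξ):
  E: 329.4 − 1(112) − 1(97.5) = 119.9
  G: 1182 − 1(112) − 1(97.5) = 972.1
  H: 0 + 1(112) = 112
  D: 0 + 2(97.5) = 195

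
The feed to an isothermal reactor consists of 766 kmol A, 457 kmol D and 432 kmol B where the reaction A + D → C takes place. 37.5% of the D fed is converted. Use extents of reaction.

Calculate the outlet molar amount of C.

171 kmol

D reacted = 0.375 × 457 = 171.4 kmol; ν_D = −1, so ξ = 171.4/1 = 171.4 kmol.
Outlet amounts (n = n₀ + ν ξ):
  A: 766 − 1(171.4) = 594.6
  D: 457 − 1(171.4) = 285.6
  C: 0 + 1(171.4) = 171.4
  B: 432 (inert)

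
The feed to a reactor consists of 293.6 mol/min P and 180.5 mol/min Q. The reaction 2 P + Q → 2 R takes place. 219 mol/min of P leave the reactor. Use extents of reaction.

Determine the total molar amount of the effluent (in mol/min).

For P: n = n₀ − 2ξ → 219 = 293.6 − 2ξ, giving ξ = 37.3 mol/min.
Outlet amounts (n = n₀ + ν ξ):
  P: 293.6 − 2(37.3) = 219
  Q: 180.5 − 1(37.3) = 143.2
  R: 0 + 2(37.3) = 74.6
Total out = 219 + 143.2 + 74.6 = 436.8 mol/min.

437 mol/min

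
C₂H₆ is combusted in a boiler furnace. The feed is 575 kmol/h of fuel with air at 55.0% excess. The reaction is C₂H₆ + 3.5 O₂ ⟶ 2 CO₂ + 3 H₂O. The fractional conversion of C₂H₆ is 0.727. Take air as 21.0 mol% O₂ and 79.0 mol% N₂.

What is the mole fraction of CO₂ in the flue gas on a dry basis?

Stoichiometric O₂ = 3.5 × 575 = 2012 kmol/h; O₂ fed = 2012 × 1.550 = 3119 kmol/h.
N₂ fed = 3119 × 79/21 = 11730 kmol/h.
Fuel reacted = 0.727 × 575 → ξ = 418 kmol/h.
Outlet (n = n₀ + ν ξ):
  C₂H₆: 575 − 1(418) = 157
  O₂: 3119 − 3.5(418) = 1656
  N₂: 11730 (inert)
  CO₂: 0 + 2(418) = 836
  H₂O: 0 + 3(418) = 1254
Dry total = 14380 kmol/h; y_CO₂ (dry) = 836 / 14380 = 0.05812.

0.0581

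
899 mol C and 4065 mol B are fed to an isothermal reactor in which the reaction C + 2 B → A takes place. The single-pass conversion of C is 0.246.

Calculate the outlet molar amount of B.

3620 mol

C reacted = 0.246 × 899 = 221.2 mol; ν_C = −1, so ξ = 221.2/1 = 221.2 mol.
Outlet amounts (n = n₀ + ν ξ):
  C: 899 − 1(221.2) = 677.8
  B: 4065 − 2(221.2) = 3623
  A: 0 + 1(221.2) = 221.2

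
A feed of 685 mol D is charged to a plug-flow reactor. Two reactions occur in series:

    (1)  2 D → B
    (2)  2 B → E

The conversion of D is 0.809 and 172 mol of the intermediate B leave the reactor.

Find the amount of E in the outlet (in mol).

Conversion of D: D consumed = 2ξ₁ = 0.809 × 685 → ξ₁ = 277.1 mol.
B balance: n_B = 0 + 1ξ₁ − 2ξ₂ = 172 → ξ₂ = (1·277.1 − 172)/2 = 52.54 mol.
Outlet amounts (n = n₀ + Σ ν·ξ):
  D: 685 − 2(277.1) = 130.8
  B: 0 + 1(277.1) − 2(52.54) = 172
  E: 0 + 1(52.54) = 52.54

52.5 mol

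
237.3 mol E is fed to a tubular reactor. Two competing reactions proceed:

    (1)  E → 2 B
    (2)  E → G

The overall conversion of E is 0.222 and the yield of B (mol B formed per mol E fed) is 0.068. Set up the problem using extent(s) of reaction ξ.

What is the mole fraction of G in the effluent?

0.182

Yield of B: 2ξ₁ / 237.3 = 0.068 → ξ₁ = 8.068 mol.
Conversion of E: 1ξ₁ + 1ξ₂ = 0.222 × 237.3 = 52.68 → ξ₂ = 44.61 mol.
Outlet amounts (n = n₀ + Σ ν·ξ):
  E: 237.3 − 1(8.068) − 1(44.61) = 184.6
  B: 0 + 2(8.068) = 16.14
  G: 0 + 1(44.61) = 44.61
Total out = 245.4 mol; y_G = 44.61 / 245.4 = 0.1818.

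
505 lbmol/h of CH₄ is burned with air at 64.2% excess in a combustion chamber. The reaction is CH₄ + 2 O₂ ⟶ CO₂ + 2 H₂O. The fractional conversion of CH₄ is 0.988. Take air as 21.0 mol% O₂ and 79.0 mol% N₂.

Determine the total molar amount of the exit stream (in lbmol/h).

8400 lbmol/h

Stoichiometric O₂ = 2 × 505 = 1010 lbmol/h; O₂ fed = 1010 × 1.642 = 1658 lbmol/h.
N₂ fed = 1658 × 79/21 = 6239 lbmol/h.
Fuel reacted = 0.988 × 505 → ξ = 498.9 lbmol/h.
Outlet (n = n₀ + ν ξ):
  CH₄: 505 − 1(498.9) = 6.06
  O₂: 1658 − 2(498.9) = 660.5
  N₂: 6239 (inert)
  CO₂: 0 + 1(498.9) = 498.9
  H₂O: 0 + 2(498.9) = 997.9
Total out = 6.06 + 660.5 + 6239 + 498.9 + 997.9 = 8402 lbmol/h.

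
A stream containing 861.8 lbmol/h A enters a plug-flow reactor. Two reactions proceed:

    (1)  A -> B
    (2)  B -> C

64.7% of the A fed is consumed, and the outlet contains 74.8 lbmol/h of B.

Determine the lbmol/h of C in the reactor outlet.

483 lbmol/h

Conversion of A: A consumed = 1ξ₁ = 0.647 × 861.8 → ξ₁ = 557.6 lbmol/h.
B balance: n_B = 0 + 1ξ₁ − 1ξ₂ = 74.8 → ξ₂ = (1·557.6 − 74.8)/1 = 482.8 lbmol/h.
Outlet amounts (n = n₀ + Σ ν·ξ):
  A: 861.8 − 1(557.6) = 304.2
  B: 0 + 1(557.6) − 1(482.8) = 74.8
  C: 0 + 1(482.8) = 482.8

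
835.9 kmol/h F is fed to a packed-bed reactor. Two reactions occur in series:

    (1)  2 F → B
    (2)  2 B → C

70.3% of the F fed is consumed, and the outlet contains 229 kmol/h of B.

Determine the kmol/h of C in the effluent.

32.4 kmol/h

Conversion of F: F consumed = 2ξ₁ = 0.703 × 835.9 → ξ₁ = 293.8 kmol/h.
B balance: n_B = 0 + 1ξ₁ − 2ξ₂ = 229 → ξ₂ = (1·293.8 − 229)/2 = 32.41 kmol/h.
Outlet amounts (n = n₀ + Σ ν·ξ):
  F: 835.9 − 2(293.8) = 248.3
  B: 0 + 1(293.8) − 2(32.41) = 229
  C: 0 + 1(32.41) = 32.41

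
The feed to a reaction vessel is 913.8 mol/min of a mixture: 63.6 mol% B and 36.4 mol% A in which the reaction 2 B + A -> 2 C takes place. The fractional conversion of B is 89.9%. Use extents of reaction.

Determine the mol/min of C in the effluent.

B reacted = 0.899 × 581.2 = 522.5 mol/min; ν_B = −2, so ξ = 522.5/2 = 261.2 mol/min.
Outlet amounts (n = n₀ + ν ξ):
  B: 581.2 − 2(261.2) = 58.7
  A: 332.6 − 1(261.2) = 71.38
  C: 0 + 2(261.2) = 522.5

522 mol/min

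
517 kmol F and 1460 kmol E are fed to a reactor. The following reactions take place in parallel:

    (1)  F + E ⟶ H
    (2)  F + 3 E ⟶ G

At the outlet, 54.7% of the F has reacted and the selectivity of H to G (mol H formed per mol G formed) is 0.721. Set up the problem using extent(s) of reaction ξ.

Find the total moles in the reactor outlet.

1370 kmol

Conversion of F: F consumed = 0.547 × 517 = 282.8 kmol = 1ξ₁ + 1ξ₂.
Selectivity: 1ξ₁ / (1ξ₂) = 0.721 → ξ₁ = 0.721 ξ₂.
Substitute: (1·0.721 + 1) ξ₂ = 282.8 → ξ₂ = 164.3 kmol, ξ₁ = 118.5 kmol.
Outlet amounts (n = n₀ + Σ ν·ξ):
  F: 517 − 1(118.5) − 1(164.3) = 234.2
  E: 1460 − 1(118.5) − 3(164.3) = 848.6
  H: 0 + 1(118.5) = 118.5
  G: 0 + 1(164.3) = 164.3
Total out = 234.2 + 848.6 + 118.5 + 164.3 = 1366 kmol.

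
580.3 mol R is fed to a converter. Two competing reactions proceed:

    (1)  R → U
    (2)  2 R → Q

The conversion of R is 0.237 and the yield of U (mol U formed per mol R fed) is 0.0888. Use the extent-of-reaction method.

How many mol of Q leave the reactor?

43 mol

Yield of U: 1ξ₁ / 580.3 = 0.0888 → ξ₁ = 51.53 mol.
Conversion of R: 1ξ₁ + 2ξ₂ = 0.237 × 580.3 = 137.5 → ξ₂ = 43 mol.
Outlet amounts (n = n₀ + Σ ν·ξ):
  R: 580.3 − 1(51.53) − 2(43) = 442.8
  U: 0 + 1(51.53) = 51.53
  Q: 0 + 1(43) = 43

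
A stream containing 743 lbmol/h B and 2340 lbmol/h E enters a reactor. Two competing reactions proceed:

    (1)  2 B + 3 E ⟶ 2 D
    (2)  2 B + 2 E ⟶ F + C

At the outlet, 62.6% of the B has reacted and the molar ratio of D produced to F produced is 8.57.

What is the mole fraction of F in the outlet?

Conversion of B: B consumed = 0.626 × 743 = 465.1 lbmol/h = 2ξ₁ + 2ξ₂.
Selectivity: 2ξ₁ / (1ξ₂) = 8.57 → ξ₁ = 4.285 ξ₂.
Substitute: (2·4.285 + 2) ξ₂ = 465.1 → ξ₂ = 44 lbmol/h, ξ₁ = 188.6 lbmol/h.
Outlet amounts (n = n₀ + Σ ν·ξ):
  B: 743 − 2(188.6) − 2(44) = 277.9
  E: 2340 − 3(188.6) − 2(44) = 1686
  D: 0 + 2(188.6) = 377.1
  F: 0 + 1(44) = 44
  C: 0 + 1(44) = 44
Total out = 2429 lbmol/h; y_F = 44 / 2429 = 0.01811.

0.0181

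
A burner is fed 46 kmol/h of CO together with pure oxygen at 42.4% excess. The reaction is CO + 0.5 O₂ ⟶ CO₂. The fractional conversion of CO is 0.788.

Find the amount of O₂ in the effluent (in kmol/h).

Stoichiometric O₂ = 0.5 × 46 = 23 kmol/h; O₂ fed = 23 × 1.424 = 32.75 kmol/h.
Fuel reacted = 0.788 × 46 → ξ = 36.25 kmol/h.
Outlet (n = n₀ + ν ξ):
  CO: 46 − 1(36.25) = 9.752
  O₂: 32.75 − 0.5(36.25) = 14.63
  CO₂: 0 + 1(36.25) = 36.25

14.6 kmol/h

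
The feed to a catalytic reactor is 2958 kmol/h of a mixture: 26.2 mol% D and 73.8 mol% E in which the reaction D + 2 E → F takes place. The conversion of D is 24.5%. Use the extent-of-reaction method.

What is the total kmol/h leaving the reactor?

2580 kmol/h

D reacted = 0.245 × 775 = 189.9 kmol/h; ν_D = −1, so ξ = 189.9/1 = 189.9 kmol/h.
Outlet amounts (n = n₀ + ν ξ):
  D: 775 − 1(189.9) = 585.1
  E: 2183 − 2(189.9) = 1803
  F: 0 + 1(189.9) = 189.9
Total out = 585.1 + 1803 + 189.9 = 2578 kmol/h.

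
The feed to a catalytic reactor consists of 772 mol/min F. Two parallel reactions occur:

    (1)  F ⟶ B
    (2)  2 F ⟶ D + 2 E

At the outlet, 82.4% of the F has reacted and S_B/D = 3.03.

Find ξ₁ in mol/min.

ξ₁ = 383 mol/min

Conversion of F: F consumed = 0.824 × 772 = 636.1 mol/min = 1ξ₁ + 2ξ₂.
Selectivity: 1ξ₁ / (1ξ₂) = 3.03 → ξ₁ = 3.03 ξ₂.
Substitute: (1·3.03 + 2) ξ₂ = 636.1 → ξ₂ = 126.5 mol/min, ξ₁ = 383.2 mol/min.
Outlet amounts (n = n₀ + Σ ν·ξ):
  F: 772 − 1(383.2) − 2(126.5) = 135.9
  B: 0 + 1(383.2) = 383.2
  D: 0 + 1(126.5) = 126.5
  E: 0 + 2(126.5) = 252.9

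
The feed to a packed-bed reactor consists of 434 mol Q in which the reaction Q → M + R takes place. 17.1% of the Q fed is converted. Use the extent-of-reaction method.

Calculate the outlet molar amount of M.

Q reacted = 0.171 × 434 = 74.21 mol; ν_Q = −1, so ξ = 74.21/1 = 74.21 mol.
Outlet amounts (n = n₀ + ν ξ):
  Q: 434 − 1(74.21) = 359.8
  M: 0 + 1(74.21) = 74.21
  R: 0 + 1(74.21) = 74.21

74.2 mol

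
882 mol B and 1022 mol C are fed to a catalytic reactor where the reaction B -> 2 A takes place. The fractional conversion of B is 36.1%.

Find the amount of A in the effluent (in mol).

B reacted = 0.361 × 882 = 318.4 mol; ν_B = −1, so ξ = 318.4/1 = 318.4 mol.
Outlet amounts (n = n₀ + ν ξ):
  B: 882 − 1(318.4) = 563.6
  A: 0 + 2(318.4) = 636.8
  C: 1022 (inert)

637 mol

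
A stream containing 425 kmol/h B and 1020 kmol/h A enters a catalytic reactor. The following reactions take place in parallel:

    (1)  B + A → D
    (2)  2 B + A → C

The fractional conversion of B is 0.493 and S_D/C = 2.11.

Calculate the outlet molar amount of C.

51 kmol/h

Conversion of B: B consumed = 0.493 × 425 = 209.5 kmol/h = 1ξ₁ + 2ξ₂.
Selectivity: 1ξ₁ / (1ξ₂) = 2.11 → ξ₁ = 2.11 ξ₂.
Substitute: (1·2.11 + 2) ξ₂ = 209.5 → ξ₂ = 50.98 kmol/h, ξ₁ = 107.6 kmol/h.
Outlet amounts (n = n₀ + Σ ν·ξ):
  B: 425 − 1(107.6) − 2(50.98) = 215.5
  A: 1020 − 1(107.6) − 1(50.98) = 861.5
  D: 0 + 1(107.6) = 107.6
  C: 0 + 1(50.98) = 50.98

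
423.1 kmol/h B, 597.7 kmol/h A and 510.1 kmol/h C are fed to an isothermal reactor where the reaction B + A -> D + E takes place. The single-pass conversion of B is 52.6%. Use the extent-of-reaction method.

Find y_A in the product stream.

B reacted = 0.526 × 423.1 = 222.6 kmol/h; ν_B = −1, so ξ = 222.6/1 = 222.6 kmol/h.
Outlet amounts (n = n₀ + ν ξ):
  B: 423.1 − 1(222.6) = 200.5
  A: 597.7 − 1(222.6) = 375.1
  D: 0 + 1(222.6) = 222.6
  E: 0 + 1(222.6) = 222.6
  C: 510.1 (inert)
Total out = 1531 kmol/h; y_A = 375.1 / 1531 = 0.2451.

0.245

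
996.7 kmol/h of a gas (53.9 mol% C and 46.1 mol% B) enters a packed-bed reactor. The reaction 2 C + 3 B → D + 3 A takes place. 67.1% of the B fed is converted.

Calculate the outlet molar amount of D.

103 kmol/h

B reacted = 0.671 × 459.5 = 308.3 kmol/h; ν_B = −3, so ξ = 308.3/3 = 102.8 kmol/h.
Outlet amounts (n = n₀ + ν ξ):
  C: 537.2 − 2(102.8) = 331.7
  B: 459.5 − 3(102.8) = 151.2
  D: 0 + 1(102.8) = 102.8
  A: 0 + 3(102.8) = 308.3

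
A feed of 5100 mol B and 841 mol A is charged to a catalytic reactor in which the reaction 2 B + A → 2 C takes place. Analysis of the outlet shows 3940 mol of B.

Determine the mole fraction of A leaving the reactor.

0.0487

For B: n = n₀ − 2ξ → 3940 = 5100 − 2ξ, giving ξ = 580 mol.
Outlet amounts (n = n₀ + ν ξ):
  B: 5100 − 2(580) = 3940
  A: 841 − 1(580) = 261
  C: 0 + 2(580) = 1160
Total out = 5361 mol; y_A = 261 / 5361 = 0.04868.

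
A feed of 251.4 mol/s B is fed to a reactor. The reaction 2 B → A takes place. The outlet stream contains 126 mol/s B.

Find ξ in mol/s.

ξ = 62.7 mol/s

For B: n = n₀ − 2ξ → 126 = 251.4 − 2ξ, giving ξ = 62.7 mol/s.
Outlet amounts (n = n₀ + ν ξ):
  B: 251.4 − 2(62.7) = 126
  A: 0 + 1(62.7) = 62.7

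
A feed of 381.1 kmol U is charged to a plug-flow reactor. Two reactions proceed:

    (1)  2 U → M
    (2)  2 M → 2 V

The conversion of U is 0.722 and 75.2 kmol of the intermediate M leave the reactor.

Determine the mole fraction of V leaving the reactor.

0.256

Conversion of U: U consumed = 2ξ₁ = 0.722 × 381.1 → ξ₁ = 137.6 kmol.
M balance: n_M = 0 + 1ξ₁ − 2ξ₂ = 75.2 → ξ₂ = (1·137.6 − 75.2)/2 = 31.19 kmol.
Outlet amounts (n = n₀ + Σ ν·ξ):
  U: 381.1 − 2(137.6) = 105.9
  M: 0 + 1(137.6) − 2(31.19) = 75.2
  V: 0 + 2(31.19) = 62.38
Total out = 243.5 kmol; y_V = 62.38 / 243.5 = 0.2561.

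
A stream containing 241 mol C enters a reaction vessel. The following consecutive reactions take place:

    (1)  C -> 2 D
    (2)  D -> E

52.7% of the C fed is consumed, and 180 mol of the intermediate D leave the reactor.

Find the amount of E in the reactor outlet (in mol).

74 mol

Conversion of C: C consumed = 1ξ₁ = 0.527 × 241 → ξ₁ = 127 mol.
D balance: n_D = 0 + 2ξ₁ − 1ξ₂ = 180 → ξ₂ = (2·127 − 180)/1 = 74.01 mol.
Outlet amounts (n = n₀ + Σ ν·ξ):
  C: 241 − 1(127) = 114
  D: 0 + 2(127) − 1(74.01) = 180
  E: 0 + 1(74.01) = 74.01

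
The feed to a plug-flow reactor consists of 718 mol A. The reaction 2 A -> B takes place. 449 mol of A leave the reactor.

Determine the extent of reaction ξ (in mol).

For A: n = n₀ − 2ξ → 449 = 718 − 2ξ, giving ξ = 134.5 mol.
Outlet amounts (n = n₀ + ν ξ):
  A: 718 − 2(134.5) = 449
  B: 0 + 1(134.5) = 134.5

ξ = 134 mol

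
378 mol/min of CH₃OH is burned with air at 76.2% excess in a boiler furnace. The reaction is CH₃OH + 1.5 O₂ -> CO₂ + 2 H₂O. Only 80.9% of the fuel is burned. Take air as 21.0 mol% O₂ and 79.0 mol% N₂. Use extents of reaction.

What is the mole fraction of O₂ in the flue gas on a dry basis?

Stoichiometric O₂ = 1.5 × 378 = 567 mol/min; O₂ fed = 567 × 1.762 = 999.1 mol/min.
N₂ fed = 999.1 × 79/21 = 3758 mol/min.
Fuel reacted = 0.809 × 378 → ξ = 305.8 mol/min.
Outlet (n = n₀ + ν ξ):
  CH₃OH: 378 − 1(305.8) = 72.2
  O₂: 999.1 − 1.5(305.8) = 540.4
  N₂: 3758 (inert)
  CO₂: 0 + 1(305.8) = 305.8
  H₂O: 0 + 2(305.8) = 611.6
Dry total = 4677 mol/min; y_O₂ (dry) = 540.4 / 4677 = 0.1155.

0.116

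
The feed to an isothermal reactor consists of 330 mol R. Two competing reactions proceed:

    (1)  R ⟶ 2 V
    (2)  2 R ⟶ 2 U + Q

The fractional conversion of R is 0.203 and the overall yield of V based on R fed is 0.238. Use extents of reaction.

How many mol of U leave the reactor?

27.7 mol

Yield of V: 2ξ₁ / 330 = 0.238 → ξ₁ = 39.27 mol.
Conversion of R: 1ξ₁ + 2ξ₂ = 0.203 × 330 = 66.99 → ξ₂ = 13.86 mol.
Outlet amounts (n = n₀ + Σ ν·ξ):
  R: 330 − 1(39.27) − 2(13.86) = 263
  V: 0 + 2(39.27) = 78.54
  U: 0 + 2(13.86) = 27.72
  Q: 0 + 1(13.86) = 13.86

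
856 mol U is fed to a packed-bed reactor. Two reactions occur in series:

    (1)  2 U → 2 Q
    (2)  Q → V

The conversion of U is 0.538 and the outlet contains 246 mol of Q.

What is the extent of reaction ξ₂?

ξ₂ = 215 mol

Conversion of U: U consumed = 2ξ₁ = 0.538 × 856 → ξ₁ = 230.3 mol.
Q balance: n_Q = 0 + 2ξ₁ − 1ξ₂ = 246 → ξ₂ = (2·230.3 − 246)/1 = 214.5 mol.
Outlet amounts (n = n₀ + Σ ν·ξ):
  U: 856 − 2(230.3) = 395.5
  Q: 0 + 2(230.3) − 1(214.5) = 246
  V: 0 + 1(214.5) = 214.5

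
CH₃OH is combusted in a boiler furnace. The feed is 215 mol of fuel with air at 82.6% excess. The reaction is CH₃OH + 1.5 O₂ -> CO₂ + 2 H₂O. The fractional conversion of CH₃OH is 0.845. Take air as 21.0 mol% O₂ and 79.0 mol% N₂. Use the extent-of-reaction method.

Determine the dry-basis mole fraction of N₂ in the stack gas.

Stoichiometric O₂ = 1.5 × 215 = 322.5 mol; O₂ fed = 322.5 × 1.826 = 588.9 mol.
N₂ fed = 588.9 × 79/21 = 2215 mol.
Fuel reacted = 0.845 × 215 → ξ = 181.7 mol.
Outlet (n = n₀ + ν ξ):
  CH₃OH: 215 − 1(181.7) = 33.33
  O₂: 588.9 − 1.5(181.7) = 316.4
  N₂: 2215 (inert)
  CO₂: 0 + 1(181.7) = 181.7
  H₂O: 0 + 2(181.7) = 363.3
Dry total = 2747 mol; y_N₂ (dry) = 2215 / 2747 = 0.8065.

0.807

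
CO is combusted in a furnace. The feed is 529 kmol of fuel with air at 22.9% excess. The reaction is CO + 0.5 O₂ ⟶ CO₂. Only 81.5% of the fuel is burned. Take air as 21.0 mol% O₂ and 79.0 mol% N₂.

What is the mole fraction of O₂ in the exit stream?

0.0588

Stoichiometric O₂ = 0.5 × 529 = 264.5 kmol; O₂ fed = 264.5 × 1.229 = 325.1 kmol.
N₂ fed = 325.1 × 79/21 = 1223 kmol.
Fuel reacted = 0.815 × 529 → ξ = 431.1 kmol.
Outlet (n = n₀ + ν ξ):
  CO: 529 − 1(431.1) = 97.87
  O₂: 325.1 − 0.5(431.1) = 109.5
  N₂: 1223 (inert)
  CO₂: 0 + 1(431.1) = 431.1
Total out = 1861 kmol; y_O₂ = 109.5 / 1861 = 0.05883.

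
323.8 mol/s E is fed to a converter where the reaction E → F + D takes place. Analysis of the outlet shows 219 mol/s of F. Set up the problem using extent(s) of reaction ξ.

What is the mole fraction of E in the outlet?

For F: n = n₀ + 1ξ → 219 = 0 + 1ξ, giving ξ = 219 mol/s.
Outlet amounts (n = n₀ + ν ξ):
  E: 323.8 − 1(219) = 104.8
  F: 0 + 1(219) = 219
  D: 0 + 1(219) = 219
Total out = 542.8 mol/s; y_E = 104.8 / 542.8 = 0.1931.

0.193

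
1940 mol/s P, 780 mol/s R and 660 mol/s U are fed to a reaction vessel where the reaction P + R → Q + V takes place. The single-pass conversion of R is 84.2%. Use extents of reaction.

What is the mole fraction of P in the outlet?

0.38

R reacted = 0.842 × 780 = 656.8 mol/s; ν_R = −1, so ξ = 656.8/1 = 656.8 mol/s.
Outlet amounts (n = n₀ + ν ξ):
  P: 1940 − 1(656.8) = 1283
  R: 780 − 1(656.8) = 123.2
  Q: 0 + 1(656.8) = 656.8
  V: 0 + 1(656.8) = 656.8
  U: 660 (inert)
Total out = 3380 mol/s; y_P = 1283 / 3380 = 0.3797.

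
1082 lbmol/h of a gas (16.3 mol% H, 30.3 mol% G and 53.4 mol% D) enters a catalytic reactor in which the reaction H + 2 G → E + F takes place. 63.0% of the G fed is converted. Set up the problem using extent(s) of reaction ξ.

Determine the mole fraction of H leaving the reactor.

G reacted = 0.63 × 327.8 = 206.5 lbmol/h; ν_G = −2, so ξ = 206.5/2 = 103.3 lbmol/h.
Outlet amounts (n = n₀ + ν ξ):
  H: 176.4 − 1(103.3) = 73.09
  G: 327.8 − 2(103.3) = 121.3
  E: 0 + 1(103.3) = 103.3
  F: 0 + 1(103.3) = 103.3
  D: 577.8 (inert)
Total out = 978.7 lbmol/h; y_H = 73.09 / 978.7 = 0.07468.

0.0747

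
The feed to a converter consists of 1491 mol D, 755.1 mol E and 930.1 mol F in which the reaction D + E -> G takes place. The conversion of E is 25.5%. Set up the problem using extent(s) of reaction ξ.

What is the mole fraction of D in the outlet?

0.435

E reacted = 0.255 × 755.1 = 192.6 mol; ν_E = −1, so ξ = 192.6/1 = 192.6 mol.
Outlet amounts (n = n₀ + ν ξ):
  D: 1491 − 1(192.6) = 1298
  E: 755.1 − 1(192.6) = 562.5
  G: 0 + 1(192.6) = 192.6
  F: 930.1 (inert)
Total out = 2984 mol; y_D = 1298 / 2984 = 0.4352.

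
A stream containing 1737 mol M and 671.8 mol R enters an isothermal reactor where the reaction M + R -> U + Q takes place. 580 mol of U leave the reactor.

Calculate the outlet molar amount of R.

91.8 mol

For U: n = n₀ + 1ξ → 580 = 0 + 1ξ, giving ξ = 580 mol.
Outlet amounts (n = n₀ + ν ξ):
  M: 1737 − 1(580) = 1157
  R: 671.8 − 1(580) = 91.8
  U: 0 + 1(580) = 580
  Q: 0 + 1(580) = 580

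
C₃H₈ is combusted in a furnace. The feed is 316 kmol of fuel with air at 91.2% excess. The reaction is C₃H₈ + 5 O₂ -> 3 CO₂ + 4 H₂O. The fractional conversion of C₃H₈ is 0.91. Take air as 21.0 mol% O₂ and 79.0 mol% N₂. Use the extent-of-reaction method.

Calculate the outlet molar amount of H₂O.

1150 kmol

Stoichiometric O₂ = 5 × 316 = 1580 kmol; O₂ fed = 1580 × 1.912 = 3021 kmol.
N₂ fed = 3021 × 79/21 = 11360 kmol.
Fuel reacted = 0.91 × 316 → ξ = 287.6 kmol.
Outlet (n = n₀ + ν ξ):
  C₃H₈: 316 − 1(287.6) = 28.44
  O₂: 3021 − 5(287.6) = 1583
  N₂: 11360 (inert)
  CO₂: 0 + 3(287.6) = 862.7
  H₂O: 0 + 4(287.6) = 1150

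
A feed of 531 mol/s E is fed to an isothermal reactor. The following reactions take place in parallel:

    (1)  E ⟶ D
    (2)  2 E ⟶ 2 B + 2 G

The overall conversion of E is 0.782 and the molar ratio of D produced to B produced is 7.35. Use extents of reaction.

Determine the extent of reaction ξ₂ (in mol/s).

Conversion of E: E consumed = 0.782 × 531 = 415.2 mol/s = 1ξ₁ + 2ξ₂.
Selectivity: 1ξ₁ / (2ξ₂) = 7.35 → ξ₁ = 14.7 ξ₂.
Substitute: (1·14.7 + 2) ξ₂ = 415.2 → ξ₂ = 24.86 mol/s, ξ₁ = 365.5 mol/s.
Outlet amounts (n = n₀ + Σ ν·ξ):
  E: 531 − 1(365.5) − 2(24.86) = 115.8
  D: 0 + 1(365.5) = 365.5
  B: 0 + 2(24.86) = 49.73
  G: 0 + 2(24.86) = 49.73

ξ₂ = 24.9 mol/s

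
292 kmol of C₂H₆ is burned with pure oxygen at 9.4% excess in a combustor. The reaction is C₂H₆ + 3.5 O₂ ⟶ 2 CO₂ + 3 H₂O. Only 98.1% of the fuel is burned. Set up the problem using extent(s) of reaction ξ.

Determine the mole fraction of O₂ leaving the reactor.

Stoichiometric O₂ = 3.5 × 292 = 1022 kmol; O₂ fed = 1022 × 1.094 = 1118 kmol.
Fuel reacted = 0.981 × 292 → ξ = 286.5 kmol.
Outlet (n = n₀ + ν ξ):
  C₂H₆: 292 − 1(286.5) = 5.548
  O₂: 1118 − 3.5(286.5) = 115.5
  CO₂: 0 + 2(286.5) = 572.9
  H₂O: 0 + 3(286.5) = 859.4
Total out = 1553 kmol; y_O₂ = 115.5 / 1553 = 0.07435.

0.0743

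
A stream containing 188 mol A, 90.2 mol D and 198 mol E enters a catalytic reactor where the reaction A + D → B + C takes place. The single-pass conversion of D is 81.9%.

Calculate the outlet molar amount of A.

D reacted = 0.819 × 90.2 = 73.87 mol; ν_D = −1, so ξ = 73.87/1 = 73.87 mol.
Outlet amounts (n = n₀ + ν ξ):
  A: 188 − 1(73.87) = 114.1
  D: 90.2 − 1(73.87) = 16.33
  B: 0 + 1(73.87) = 73.87
  C: 0 + 1(73.87) = 73.87
  E: 198 (inert)

114 mol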